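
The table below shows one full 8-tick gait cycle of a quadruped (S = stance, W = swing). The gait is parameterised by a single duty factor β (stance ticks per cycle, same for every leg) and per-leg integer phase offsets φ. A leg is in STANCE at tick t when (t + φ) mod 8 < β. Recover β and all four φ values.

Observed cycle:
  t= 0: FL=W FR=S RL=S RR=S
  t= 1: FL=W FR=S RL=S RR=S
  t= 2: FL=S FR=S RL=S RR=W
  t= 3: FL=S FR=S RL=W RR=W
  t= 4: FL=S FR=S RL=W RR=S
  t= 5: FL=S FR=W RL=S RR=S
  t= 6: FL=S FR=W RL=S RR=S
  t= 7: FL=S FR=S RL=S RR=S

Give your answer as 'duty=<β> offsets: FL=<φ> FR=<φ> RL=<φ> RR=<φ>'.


duty=6 offsets: FL=6 FR=1 RL=3 RR=4

duty β = stance ticks per leg = 6
FL: stance ticks = 6; W→S at t=2 → φ=6
FR: stance ticks = 6; W→S at t=7 → φ=1
RL: stance ticks = 6; W→S at t=5 → φ=3
RR: stance ticks = 6; W→S at t=4 → φ=4


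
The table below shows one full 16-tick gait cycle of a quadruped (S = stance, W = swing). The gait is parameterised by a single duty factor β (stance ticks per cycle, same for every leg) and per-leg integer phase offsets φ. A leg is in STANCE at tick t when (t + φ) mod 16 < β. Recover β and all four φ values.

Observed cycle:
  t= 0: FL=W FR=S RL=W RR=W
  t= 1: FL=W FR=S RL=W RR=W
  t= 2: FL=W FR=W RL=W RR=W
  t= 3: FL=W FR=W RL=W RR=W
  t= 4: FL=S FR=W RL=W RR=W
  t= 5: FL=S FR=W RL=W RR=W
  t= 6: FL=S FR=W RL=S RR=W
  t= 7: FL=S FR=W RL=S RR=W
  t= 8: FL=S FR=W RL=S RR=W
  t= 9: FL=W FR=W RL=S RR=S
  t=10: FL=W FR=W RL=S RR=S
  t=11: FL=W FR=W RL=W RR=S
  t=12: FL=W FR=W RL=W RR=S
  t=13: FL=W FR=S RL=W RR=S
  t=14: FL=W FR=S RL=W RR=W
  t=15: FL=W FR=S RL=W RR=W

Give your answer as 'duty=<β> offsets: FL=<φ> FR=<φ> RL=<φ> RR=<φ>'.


duty=5 offsets: FL=12 FR=3 RL=10 RR=7

duty β = stance ticks per leg = 5
FL: stance ticks = 5; W→S at t=4 → φ=12
FR: stance ticks = 5; W→S at t=13 → φ=3
RL: stance ticks = 5; W→S at t=6 → φ=10
RR: stance ticks = 5; W→S at t=9 → φ=7


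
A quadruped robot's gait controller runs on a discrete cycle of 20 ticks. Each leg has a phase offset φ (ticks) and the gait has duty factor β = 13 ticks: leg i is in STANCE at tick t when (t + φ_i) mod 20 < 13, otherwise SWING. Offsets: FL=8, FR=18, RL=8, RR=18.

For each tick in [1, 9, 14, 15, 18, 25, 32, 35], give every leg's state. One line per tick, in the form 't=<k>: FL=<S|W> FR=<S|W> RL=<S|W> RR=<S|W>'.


t=1: phase=(9,19,9,19) vs β=13 → FL=S FR=W RL=S RR=W
t=9: phase=(17,7,17,7) vs β=13 → FL=W FR=S RL=W RR=S
t=14: phase=(2,12,2,12) vs β=13 → FL=S FR=S RL=S RR=S
t=15: phase=(3,13,3,13) vs β=13 → FL=S FR=W RL=S RR=W
t=18: phase=(6,16,6,16) vs β=13 → FL=S FR=W RL=S RR=W
t=25: phase=(13,3,13,3) vs β=13 → FL=W FR=S RL=W RR=S
t=32: phase=(0,10,0,10) vs β=13 → FL=S FR=S RL=S RR=S
t=35: phase=(3,13,3,13) vs β=13 → FL=S FR=W RL=S RR=W

t=1: FL=S FR=W RL=S RR=W
t=9: FL=W FR=S RL=W RR=S
t=14: FL=S FR=S RL=S RR=S
t=15: FL=S FR=W RL=S RR=W
t=18: FL=S FR=W RL=S RR=W
t=25: FL=W FR=S RL=W RR=S
t=32: FL=S FR=S RL=S RR=S
t=35: FL=S FR=W RL=S RR=W


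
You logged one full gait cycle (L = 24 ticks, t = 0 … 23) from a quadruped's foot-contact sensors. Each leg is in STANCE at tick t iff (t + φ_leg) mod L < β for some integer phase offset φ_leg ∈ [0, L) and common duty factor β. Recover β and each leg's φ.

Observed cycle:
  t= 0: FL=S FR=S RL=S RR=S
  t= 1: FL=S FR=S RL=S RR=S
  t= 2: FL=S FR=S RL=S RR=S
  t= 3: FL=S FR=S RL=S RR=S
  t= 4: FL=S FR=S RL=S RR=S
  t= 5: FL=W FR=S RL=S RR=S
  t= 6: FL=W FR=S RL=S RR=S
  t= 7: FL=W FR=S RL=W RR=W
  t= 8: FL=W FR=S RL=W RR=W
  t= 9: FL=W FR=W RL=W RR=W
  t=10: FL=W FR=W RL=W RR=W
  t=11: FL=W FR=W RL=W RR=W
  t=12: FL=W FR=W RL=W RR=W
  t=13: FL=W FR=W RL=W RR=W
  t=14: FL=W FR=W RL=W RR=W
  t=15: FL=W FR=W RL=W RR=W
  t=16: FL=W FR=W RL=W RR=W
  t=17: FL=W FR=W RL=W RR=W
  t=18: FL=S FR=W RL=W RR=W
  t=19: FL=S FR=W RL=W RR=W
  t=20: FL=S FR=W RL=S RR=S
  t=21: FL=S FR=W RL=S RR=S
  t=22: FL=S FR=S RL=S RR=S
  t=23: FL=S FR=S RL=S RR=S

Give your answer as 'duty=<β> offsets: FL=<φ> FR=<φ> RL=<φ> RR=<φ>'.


duty=11 offsets: FL=6 FR=2 RL=4 RR=4

duty β = stance ticks per leg = 11
FL: stance ticks = 11; W→S at t=18 → φ=6
FR: stance ticks = 11; W→S at t=22 → φ=2
RL: stance ticks = 11; W→S at t=20 → φ=4
RR: stance ticks = 11; W→S at t=20 → φ=4


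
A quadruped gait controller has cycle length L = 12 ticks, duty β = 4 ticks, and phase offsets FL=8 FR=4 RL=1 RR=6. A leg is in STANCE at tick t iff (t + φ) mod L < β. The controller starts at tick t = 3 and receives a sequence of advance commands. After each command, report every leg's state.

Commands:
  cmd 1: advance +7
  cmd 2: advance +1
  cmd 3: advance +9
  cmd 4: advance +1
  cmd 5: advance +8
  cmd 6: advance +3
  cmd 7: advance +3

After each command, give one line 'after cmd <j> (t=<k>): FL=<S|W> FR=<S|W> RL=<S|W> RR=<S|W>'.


start t=3: FL=W FR=W RL=W RR=W
cmd 1: advance +7 → t=10, phase=(6,2,11,4) → FL=W FR=S RL=W RR=W
cmd 2: advance +1 → t=11, phase=(7,3,0,5) → FL=W FR=S RL=S RR=W
cmd 3: advance +9 → t=20, phase=(4,0,9,2) → FL=W FR=S RL=W RR=S
cmd 4: advance +1 → t=21, phase=(5,1,10,3) → FL=W FR=S RL=W RR=S
cmd 5: advance +8 → t=29, phase=(1,9,6,11) → FL=S FR=W RL=W RR=W
cmd 6: advance +3 → t=32, phase=(4,0,9,2) → FL=W FR=S RL=W RR=S
cmd 7: advance +3 → t=35, phase=(7,3,0,5) → FL=W FR=S RL=S RR=W

after cmd 1 (t=10): FL=W FR=S RL=W RR=W
after cmd 2 (t=11): FL=W FR=S RL=S RR=W
after cmd 3 (t=20): FL=W FR=S RL=W RR=S
after cmd 4 (t=21): FL=W FR=S RL=W RR=S
after cmd 5 (t=29): FL=S FR=W RL=W RR=W
after cmd 6 (t=32): FL=W FR=S RL=W RR=S
after cmd 7 (t=35): FL=W FR=S RL=S RR=W


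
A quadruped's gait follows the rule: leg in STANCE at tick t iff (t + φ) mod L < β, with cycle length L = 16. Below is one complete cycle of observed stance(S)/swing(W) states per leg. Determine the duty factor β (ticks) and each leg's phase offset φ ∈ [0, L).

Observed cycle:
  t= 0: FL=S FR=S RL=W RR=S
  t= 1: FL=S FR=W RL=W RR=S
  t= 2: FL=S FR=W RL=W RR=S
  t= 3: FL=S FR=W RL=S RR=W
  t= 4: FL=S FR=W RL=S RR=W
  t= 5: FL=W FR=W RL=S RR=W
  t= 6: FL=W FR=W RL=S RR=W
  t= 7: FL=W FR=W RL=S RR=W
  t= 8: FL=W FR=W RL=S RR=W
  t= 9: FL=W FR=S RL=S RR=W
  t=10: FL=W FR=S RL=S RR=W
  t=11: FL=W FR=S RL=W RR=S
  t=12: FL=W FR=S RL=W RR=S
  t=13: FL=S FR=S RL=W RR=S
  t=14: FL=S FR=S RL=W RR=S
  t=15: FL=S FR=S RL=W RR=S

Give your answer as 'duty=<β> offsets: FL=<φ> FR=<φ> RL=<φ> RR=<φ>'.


duty=8 offsets: FL=3 FR=7 RL=13 RR=5

duty β = stance ticks per leg = 8
FL: stance ticks = 8; W→S at t=13 → φ=3
FR: stance ticks = 8; W→S at t=9 → φ=7
RL: stance ticks = 8; W→S at t=3 → φ=13
RR: stance ticks = 8; W→S at t=11 → φ=5


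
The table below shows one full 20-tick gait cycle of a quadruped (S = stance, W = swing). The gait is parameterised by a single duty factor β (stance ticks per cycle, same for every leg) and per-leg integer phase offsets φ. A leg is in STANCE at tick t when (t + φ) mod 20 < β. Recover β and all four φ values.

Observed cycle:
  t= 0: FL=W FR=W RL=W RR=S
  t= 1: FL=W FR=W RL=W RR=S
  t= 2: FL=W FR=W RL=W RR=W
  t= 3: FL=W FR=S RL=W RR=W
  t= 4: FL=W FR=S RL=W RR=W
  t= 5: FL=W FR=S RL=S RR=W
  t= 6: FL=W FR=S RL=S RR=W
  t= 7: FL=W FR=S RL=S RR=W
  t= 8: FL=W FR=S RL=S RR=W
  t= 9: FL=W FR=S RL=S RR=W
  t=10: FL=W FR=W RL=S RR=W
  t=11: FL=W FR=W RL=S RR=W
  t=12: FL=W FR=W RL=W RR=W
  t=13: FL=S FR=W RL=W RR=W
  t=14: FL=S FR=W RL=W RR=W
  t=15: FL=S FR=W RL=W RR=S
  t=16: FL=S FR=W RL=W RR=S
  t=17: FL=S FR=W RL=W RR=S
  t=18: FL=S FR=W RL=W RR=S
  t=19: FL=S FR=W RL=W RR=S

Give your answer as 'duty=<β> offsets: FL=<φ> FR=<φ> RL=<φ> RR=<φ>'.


duty=7 offsets: FL=7 FR=17 RL=15 RR=5

duty β = stance ticks per leg = 7
FL: stance ticks = 7; W→S at t=13 → φ=7
FR: stance ticks = 7; W→S at t=3 → φ=17
RL: stance ticks = 7; W→S at t=5 → φ=15
RR: stance ticks = 7; W→S at t=15 → φ=5


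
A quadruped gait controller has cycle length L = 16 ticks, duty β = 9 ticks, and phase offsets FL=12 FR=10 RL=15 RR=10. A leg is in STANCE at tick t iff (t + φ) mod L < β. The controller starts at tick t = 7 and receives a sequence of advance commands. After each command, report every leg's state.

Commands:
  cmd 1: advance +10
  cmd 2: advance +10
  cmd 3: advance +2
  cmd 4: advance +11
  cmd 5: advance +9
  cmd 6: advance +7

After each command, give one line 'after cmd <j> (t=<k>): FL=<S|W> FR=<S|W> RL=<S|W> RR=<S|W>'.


after cmd 1 (t=17): FL=W FR=W RL=S RR=W
after cmd 2 (t=27): FL=S FR=S RL=W RR=S
after cmd 3 (t=29): FL=W FR=S RL=W RR=S
after cmd 4 (t=40): FL=S FR=S RL=S RR=S
after cmd 5 (t=49): FL=W FR=W RL=S RR=W
after cmd 6 (t=56): FL=S FR=S RL=S RR=S

start t=7: FL=S FR=S RL=S RR=S
cmd 1: advance +10 → t=17, phase=(13,11,0,11) → FL=W FR=W RL=S RR=W
cmd 2: advance +10 → t=27, phase=(7,5,10,5) → FL=S FR=S RL=W RR=S
cmd 3: advance +2 → t=29, phase=(9,7,12,7) → FL=W FR=S RL=W RR=S
cmd 4: advance +11 → t=40, phase=(4,2,7,2) → FL=S FR=S RL=S RR=S
cmd 5: advance +9 → t=49, phase=(13,11,0,11) → FL=W FR=W RL=S RR=W
cmd 6: advance +7 → t=56, phase=(4,2,7,2) → FL=S FR=S RL=S RR=S


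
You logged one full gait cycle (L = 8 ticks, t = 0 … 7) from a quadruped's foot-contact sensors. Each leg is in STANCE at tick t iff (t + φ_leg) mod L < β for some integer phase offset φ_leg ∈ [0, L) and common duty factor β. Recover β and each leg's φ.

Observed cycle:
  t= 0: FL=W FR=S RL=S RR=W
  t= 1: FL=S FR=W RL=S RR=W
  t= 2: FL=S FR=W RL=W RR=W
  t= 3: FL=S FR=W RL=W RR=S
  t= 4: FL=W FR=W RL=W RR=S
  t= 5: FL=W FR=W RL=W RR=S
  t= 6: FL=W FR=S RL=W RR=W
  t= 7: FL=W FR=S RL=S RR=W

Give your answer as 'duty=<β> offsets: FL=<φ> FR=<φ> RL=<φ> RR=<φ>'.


duty β = stance ticks per leg = 3
FL: stance ticks = 3; W→S at t=1 → φ=7
FR: stance ticks = 3; W→S at t=6 → φ=2
RL: stance ticks = 3; W→S at t=7 → φ=1
RR: stance ticks = 3; W→S at t=3 → φ=5

duty=3 offsets: FL=7 FR=2 RL=1 RR=5


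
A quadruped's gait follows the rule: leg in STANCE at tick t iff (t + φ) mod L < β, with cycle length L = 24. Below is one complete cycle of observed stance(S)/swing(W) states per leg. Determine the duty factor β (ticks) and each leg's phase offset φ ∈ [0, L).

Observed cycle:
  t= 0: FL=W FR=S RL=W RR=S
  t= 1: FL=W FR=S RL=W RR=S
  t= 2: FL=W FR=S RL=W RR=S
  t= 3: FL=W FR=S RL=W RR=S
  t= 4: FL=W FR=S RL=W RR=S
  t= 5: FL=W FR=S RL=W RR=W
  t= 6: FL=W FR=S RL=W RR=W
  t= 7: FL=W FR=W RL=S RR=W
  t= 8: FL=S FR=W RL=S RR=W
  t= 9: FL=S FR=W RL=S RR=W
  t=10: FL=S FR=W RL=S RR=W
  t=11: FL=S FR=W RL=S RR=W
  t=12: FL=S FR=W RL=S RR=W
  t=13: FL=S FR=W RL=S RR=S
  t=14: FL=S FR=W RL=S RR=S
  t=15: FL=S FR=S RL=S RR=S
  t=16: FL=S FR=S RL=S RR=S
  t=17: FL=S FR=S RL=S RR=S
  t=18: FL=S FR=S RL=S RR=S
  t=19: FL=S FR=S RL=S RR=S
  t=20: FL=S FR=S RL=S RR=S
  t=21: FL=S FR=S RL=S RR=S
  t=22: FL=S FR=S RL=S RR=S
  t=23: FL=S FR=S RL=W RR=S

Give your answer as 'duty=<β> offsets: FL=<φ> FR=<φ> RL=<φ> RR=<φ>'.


duty=16 offsets: FL=16 FR=9 RL=17 RR=11

duty β = stance ticks per leg = 16
FL: stance ticks = 16; W→S at t=8 → φ=16
FR: stance ticks = 16; W→S at t=15 → φ=9
RL: stance ticks = 16; W→S at t=7 → φ=17
RR: stance ticks = 16; W→S at t=13 → φ=11


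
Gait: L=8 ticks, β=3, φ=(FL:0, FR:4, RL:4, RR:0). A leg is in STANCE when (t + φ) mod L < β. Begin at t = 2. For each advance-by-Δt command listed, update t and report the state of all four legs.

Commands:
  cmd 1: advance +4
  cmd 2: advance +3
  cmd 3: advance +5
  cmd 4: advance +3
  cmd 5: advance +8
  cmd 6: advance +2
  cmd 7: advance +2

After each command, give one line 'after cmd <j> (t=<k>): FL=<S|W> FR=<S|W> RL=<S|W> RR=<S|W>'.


start t=2: FL=S FR=W RL=W RR=S
cmd 1: advance +4 → t=6, phase=(6,2,2,6) → FL=W FR=S RL=S RR=W
cmd 2: advance +3 → t=9, phase=(1,5,5,1) → FL=S FR=W RL=W RR=S
cmd 3: advance +5 → t=14, phase=(6,2,2,6) → FL=W FR=S RL=S RR=W
cmd 4: advance +3 → t=17, phase=(1,5,5,1) → FL=S FR=W RL=W RR=S
cmd 5: advance +8 → t=25, phase=(1,5,5,1) → FL=S FR=W RL=W RR=S
cmd 6: advance +2 → t=27, phase=(3,7,7,3) → FL=W FR=W RL=W RR=W
cmd 7: advance +2 → t=29, phase=(5,1,1,5) → FL=W FR=S RL=S RR=W

after cmd 1 (t=6): FL=W FR=S RL=S RR=W
after cmd 2 (t=9): FL=S FR=W RL=W RR=S
after cmd 3 (t=14): FL=W FR=S RL=S RR=W
after cmd 4 (t=17): FL=S FR=W RL=W RR=S
after cmd 5 (t=25): FL=S FR=W RL=W RR=S
after cmd 6 (t=27): FL=W FR=W RL=W RR=W
after cmd 7 (t=29): FL=W FR=S RL=S RR=W


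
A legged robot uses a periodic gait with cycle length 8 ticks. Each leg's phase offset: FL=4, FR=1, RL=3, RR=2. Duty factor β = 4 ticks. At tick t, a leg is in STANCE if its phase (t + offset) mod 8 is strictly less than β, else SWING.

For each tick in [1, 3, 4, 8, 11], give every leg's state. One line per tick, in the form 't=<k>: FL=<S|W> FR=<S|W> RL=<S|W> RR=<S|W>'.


t=1: phase=(5,2,4,3) vs β=4 → FL=W FR=S RL=W RR=S
t=3: phase=(7,4,6,5) vs β=4 → FL=W FR=W RL=W RR=W
t=4: phase=(0,5,7,6) vs β=4 → FL=S FR=W RL=W RR=W
t=8: phase=(4,1,3,2) vs β=4 → FL=W FR=S RL=S RR=S
t=11: phase=(7,4,6,5) vs β=4 → FL=W FR=W RL=W RR=W

t=1: FL=W FR=S RL=W RR=S
t=3: FL=W FR=W RL=W RR=W
t=4: FL=S FR=W RL=W RR=W
t=8: FL=W FR=S RL=S RR=S
t=11: FL=W FR=W RL=W RR=W


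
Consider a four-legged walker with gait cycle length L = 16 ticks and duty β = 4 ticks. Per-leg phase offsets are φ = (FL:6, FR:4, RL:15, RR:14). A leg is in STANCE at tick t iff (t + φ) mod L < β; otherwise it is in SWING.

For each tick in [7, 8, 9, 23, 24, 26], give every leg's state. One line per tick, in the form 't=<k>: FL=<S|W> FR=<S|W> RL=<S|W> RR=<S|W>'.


t=7: phase=(13,11,6,5) vs β=4 → FL=W FR=W RL=W RR=W
t=8: phase=(14,12,7,6) vs β=4 → FL=W FR=W RL=W RR=W
t=9: phase=(15,13,8,7) vs β=4 → FL=W FR=W RL=W RR=W
t=23: phase=(13,11,6,5) vs β=4 → FL=W FR=W RL=W RR=W
t=24: phase=(14,12,7,6) vs β=4 → FL=W FR=W RL=W RR=W
t=26: phase=(0,14,9,8) vs β=4 → FL=S FR=W RL=W RR=W

t=7: FL=W FR=W RL=W RR=W
t=8: FL=W FR=W RL=W RR=W
t=9: FL=W FR=W RL=W RR=W
t=23: FL=W FR=W RL=W RR=W
t=24: FL=W FR=W RL=W RR=W
t=26: FL=S FR=W RL=W RR=W


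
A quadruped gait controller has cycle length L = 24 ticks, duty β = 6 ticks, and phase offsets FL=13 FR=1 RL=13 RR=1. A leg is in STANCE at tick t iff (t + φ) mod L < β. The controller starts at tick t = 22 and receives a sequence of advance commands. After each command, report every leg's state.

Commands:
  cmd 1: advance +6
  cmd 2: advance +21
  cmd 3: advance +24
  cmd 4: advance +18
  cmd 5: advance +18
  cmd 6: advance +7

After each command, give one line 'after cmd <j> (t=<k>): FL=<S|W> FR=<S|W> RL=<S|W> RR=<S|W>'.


after cmd 1 (t=28): FL=W FR=S RL=W RR=S
after cmd 2 (t=49): FL=W FR=S RL=W RR=S
after cmd 3 (t=73): FL=W FR=S RL=W RR=S
after cmd 4 (t=91): FL=W FR=W RL=W RR=W
after cmd 5 (t=109): FL=S FR=W RL=S RR=W
after cmd 6 (t=116): FL=W FR=W RL=W RR=W

start t=22: FL=W FR=W RL=W RR=W
cmd 1: advance +6 → t=28, phase=(17,5,17,5) → FL=W FR=S RL=W RR=S
cmd 2: advance +21 → t=49, phase=(14,2,14,2) → FL=W FR=S RL=W RR=S
cmd 3: advance +24 → t=73, phase=(14,2,14,2) → FL=W FR=S RL=W RR=S
cmd 4: advance +18 → t=91, phase=(8,20,8,20) → FL=W FR=W RL=W RR=W
cmd 5: advance +18 → t=109, phase=(2,14,2,14) → FL=S FR=W RL=S RR=W
cmd 6: advance +7 → t=116, phase=(9,21,9,21) → FL=W FR=W RL=W RR=W


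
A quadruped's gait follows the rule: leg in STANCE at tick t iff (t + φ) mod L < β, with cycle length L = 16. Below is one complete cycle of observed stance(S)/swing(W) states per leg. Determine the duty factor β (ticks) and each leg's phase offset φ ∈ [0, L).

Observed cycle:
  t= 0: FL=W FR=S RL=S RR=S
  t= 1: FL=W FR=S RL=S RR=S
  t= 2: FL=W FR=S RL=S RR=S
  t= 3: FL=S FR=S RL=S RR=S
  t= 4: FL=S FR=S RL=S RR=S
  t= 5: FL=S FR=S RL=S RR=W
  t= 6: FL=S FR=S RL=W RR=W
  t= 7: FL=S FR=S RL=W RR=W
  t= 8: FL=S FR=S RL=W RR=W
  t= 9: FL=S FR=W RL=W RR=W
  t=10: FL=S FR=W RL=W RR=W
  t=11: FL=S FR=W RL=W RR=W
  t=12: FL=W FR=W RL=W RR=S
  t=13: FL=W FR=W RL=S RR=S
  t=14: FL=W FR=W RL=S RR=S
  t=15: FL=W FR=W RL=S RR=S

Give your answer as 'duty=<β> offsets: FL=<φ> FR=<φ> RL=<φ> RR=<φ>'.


duty=9 offsets: FL=13 FR=0 RL=3 RR=4

duty β = stance ticks per leg = 9
FL: stance ticks = 9; W→S at t=3 → φ=13
FR: stance ticks = 9; W→S at t=0 → φ=0
RL: stance ticks = 9; W→S at t=13 → φ=3
RR: stance ticks = 9; W→S at t=12 → φ=4


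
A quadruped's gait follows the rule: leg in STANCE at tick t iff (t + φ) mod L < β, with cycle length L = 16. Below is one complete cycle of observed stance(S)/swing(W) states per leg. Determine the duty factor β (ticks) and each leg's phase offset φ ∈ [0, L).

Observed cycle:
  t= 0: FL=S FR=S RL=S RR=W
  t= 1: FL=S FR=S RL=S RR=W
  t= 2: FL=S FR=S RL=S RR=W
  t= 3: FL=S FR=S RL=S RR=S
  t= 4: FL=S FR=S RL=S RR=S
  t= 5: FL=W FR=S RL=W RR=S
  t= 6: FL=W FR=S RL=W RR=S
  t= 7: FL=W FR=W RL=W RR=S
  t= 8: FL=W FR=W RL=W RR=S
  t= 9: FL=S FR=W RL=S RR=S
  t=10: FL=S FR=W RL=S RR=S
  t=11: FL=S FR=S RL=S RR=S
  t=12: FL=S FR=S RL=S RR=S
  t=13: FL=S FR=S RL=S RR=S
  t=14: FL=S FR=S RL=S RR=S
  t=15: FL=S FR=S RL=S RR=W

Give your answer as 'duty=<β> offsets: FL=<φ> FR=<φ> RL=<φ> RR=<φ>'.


duty β = stance ticks per leg = 12
FL: stance ticks = 12; W→S at t=9 → φ=7
FR: stance ticks = 12; W→S at t=11 → φ=5
RL: stance ticks = 12; W→S at t=9 → φ=7
RR: stance ticks = 12; W→S at t=3 → φ=13

duty=12 offsets: FL=7 FR=5 RL=7 RR=13


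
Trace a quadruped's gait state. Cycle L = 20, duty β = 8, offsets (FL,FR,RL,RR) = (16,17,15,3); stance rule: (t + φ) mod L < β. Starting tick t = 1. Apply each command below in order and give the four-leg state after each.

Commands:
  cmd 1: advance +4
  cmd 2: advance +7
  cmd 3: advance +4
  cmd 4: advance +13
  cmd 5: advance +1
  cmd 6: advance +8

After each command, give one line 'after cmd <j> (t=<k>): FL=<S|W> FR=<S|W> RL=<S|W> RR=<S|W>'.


after cmd 1 (t=5): FL=S FR=S RL=S RR=W
after cmd 2 (t=12): FL=W FR=W RL=S RR=W
after cmd 3 (t=16): FL=W FR=W RL=W RR=W
after cmd 4 (t=29): FL=S FR=S RL=S RR=W
after cmd 5 (t=30): FL=S FR=S RL=S RR=W
after cmd 6 (t=38): FL=W FR=W RL=W RR=S

start t=1: FL=W FR=W RL=W RR=S
cmd 1: advance +4 → t=5, phase=(1,2,0,8) → FL=S FR=S RL=S RR=W
cmd 2: advance +7 → t=12, phase=(8,9,7,15) → FL=W FR=W RL=S RR=W
cmd 3: advance +4 → t=16, phase=(12,13,11,19) → FL=W FR=W RL=W RR=W
cmd 4: advance +13 → t=29, phase=(5,6,4,12) → FL=S FR=S RL=S RR=W
cmd 5: advance +1 → t=30, phase=(6,7,5,13) → FL=S FR=S RL=S RR=W
cmd 6: advance +8 → t=38, phase=(14,15,13,1) → FL=W FR=W RL=W RR=S


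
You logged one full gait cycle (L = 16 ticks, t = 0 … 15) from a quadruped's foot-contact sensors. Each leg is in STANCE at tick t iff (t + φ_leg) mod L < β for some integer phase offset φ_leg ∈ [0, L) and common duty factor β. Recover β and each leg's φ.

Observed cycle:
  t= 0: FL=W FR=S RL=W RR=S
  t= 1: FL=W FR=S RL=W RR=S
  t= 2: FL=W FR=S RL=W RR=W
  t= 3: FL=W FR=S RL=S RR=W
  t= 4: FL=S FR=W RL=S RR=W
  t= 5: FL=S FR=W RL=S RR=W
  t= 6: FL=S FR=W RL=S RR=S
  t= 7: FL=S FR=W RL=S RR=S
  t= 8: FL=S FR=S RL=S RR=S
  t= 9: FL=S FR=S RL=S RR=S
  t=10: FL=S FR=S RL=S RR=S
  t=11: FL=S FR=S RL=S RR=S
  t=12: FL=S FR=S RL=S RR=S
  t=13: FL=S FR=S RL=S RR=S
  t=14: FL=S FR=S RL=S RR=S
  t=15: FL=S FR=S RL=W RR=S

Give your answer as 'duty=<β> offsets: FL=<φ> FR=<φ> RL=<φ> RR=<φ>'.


duty=12 offsets: FL=12 FR=8 RL=13 RR=10

duty β = stance ticks per leg = 12
FL: stance ticks = 12; W→S at t=4 → φ=12
FR: stance ticks = 12; W→S at t=8 → φ=8
RL: stance ticks = 12; W→S at t=3 → φ=13
RR: stance ticks = 12; W→S at t=6 → φ=10


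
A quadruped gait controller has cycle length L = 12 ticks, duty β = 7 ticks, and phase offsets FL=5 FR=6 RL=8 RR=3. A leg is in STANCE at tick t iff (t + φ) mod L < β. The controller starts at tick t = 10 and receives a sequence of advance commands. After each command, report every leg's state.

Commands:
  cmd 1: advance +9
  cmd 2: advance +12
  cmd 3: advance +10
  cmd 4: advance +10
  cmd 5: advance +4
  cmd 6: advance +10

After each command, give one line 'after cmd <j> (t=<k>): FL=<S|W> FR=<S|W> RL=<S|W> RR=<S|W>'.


start t=10: FL=S FR=S RL=S RR=S
cmd 1: advance +9 → t=19, phase=(0,1,3,10) → FL=S FR=S RL=S RR=W
cmd 2: advance +12 → t=31, phase=(0,1,3,10) → FL=S FR=S RL=S RR=W
cmd 3: advance +10 → t=41, phase=(10,11,1,8) → FL=W FR=W RL=S RR=W
cmd 4: advance +10 → t=51, phase=(8,9,11,6) → FL=W FR=W RL=W RR=S
cmd 5: advance +4 → t=55, phase=(0,1,3,10) → FL=S FR=S RL=S RR=W
cmd 6: advance +10 → t=65, phase=(10,11,1,8) → FL=W FR=W RL=S RR=W

after cmd 1 (t=19): FL=S FR=S RL=S RR=W
after cmd 2 (t=31): FL=S FR=S RL=S RR=W
after cmd 3 (t=41): FL=W FR=W RL=S RR=W
after cmd 4 (t=51): FL=W FR=W RL=W RR=S
after cmd 5 (t=55): FL=S FR=S RL=S RR=W
after cmd 6 (t=65): FL=W FR=W RL=S RR=W


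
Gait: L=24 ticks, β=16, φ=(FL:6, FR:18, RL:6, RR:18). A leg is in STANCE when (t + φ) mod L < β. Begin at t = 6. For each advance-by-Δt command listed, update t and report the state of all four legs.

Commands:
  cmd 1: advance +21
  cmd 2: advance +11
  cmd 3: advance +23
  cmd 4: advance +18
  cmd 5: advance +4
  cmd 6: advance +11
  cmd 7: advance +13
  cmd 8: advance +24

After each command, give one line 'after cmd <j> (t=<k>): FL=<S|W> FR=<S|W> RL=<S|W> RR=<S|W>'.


after cmd 1 (t=27): FL=S FR=W RL=S RR=W
after cmd 2 (t=38): FL=W FR=S RL=W RR=S
after cmd 3 (t=61): FL=W FR=S RL=W RR=S
after cmd 4 (t=79): FL=S FR=S RL=S RR=S
after cmd 5 (t=83): FL=W FR=S RL=W RR=S
after cmd 6 (t=94): FL=S FR=W RL=S RR=W
after cmd 7 (t=107): FL=W FR=S RL=W RR=S
after cmd 8 (t=131): FL=W FR=S RL=W RR=S

start t=6: FL=S FR=S RL=S RR=S
cmd 1: advance +21 → t=27, phase=(9,21,9,21) → FL=S FR=W RL=S RR=W
cmd 2: advance +11 → t=38, phase=(20,8,20,8) → FL=W FR=S RL=W RR=S
cmd 3: advance +23 → t=61, phase=(19,7,19,7) → FL=W FR=S RL=W RR=S
cmd 4: advance +18 → t=79, phase=(13,1,13,1) → FL=S FR=S RL=S RR=S
cmd 5: advance +4 → t=83, phase=(17,5,17,5) → FL=W FR=S RL=W RR=S
cmd 6: advance +11 → t=94, phase=(4,16,4,16) → FL=S FR=W RL=S RR=W
cmd 7: advance +13 → t=107, phase=(17,5,17,5) → FL=W FR=S RL=W RR=S
cmd 8: advance +24 → t=131, phase=(17,5,17,5) → FL=W FR=S RL=W RR=S


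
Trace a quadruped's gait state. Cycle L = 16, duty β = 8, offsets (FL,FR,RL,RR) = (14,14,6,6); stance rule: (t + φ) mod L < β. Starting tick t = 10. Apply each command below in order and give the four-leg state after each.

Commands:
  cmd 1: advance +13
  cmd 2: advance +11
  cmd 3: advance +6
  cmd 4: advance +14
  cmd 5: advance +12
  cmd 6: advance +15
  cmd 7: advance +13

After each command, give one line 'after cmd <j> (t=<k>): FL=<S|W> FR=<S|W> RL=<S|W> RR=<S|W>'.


start t=10: FL=W FR=W RL=S RR=S
cmd 1: advance +13 → t=23, phase=(5,5,13,13) → FL=S FR=S RL=W RR=W
cmd 2: advance +11 → t=34, phase=(0,0,8,8) → FL=S FR=S RL=W RR=W
cmd 3: advance +6 → t=40, phase=(6,6,14,14) → FL=S FR=S RL=W RR=W
cmd 4: advance +14 → t=54, phase=(4,4,12,12) → FL=S FR=S RL=W RR=W
cmd 5: advance +12 → t=66, phase=(0,0,8,8) → FL=S FR=S RL=W RR=W
cmd 6: advance +15 → t=81, phase=(15,15,7,7) → FL=W FR=W RL=S RR=S
cmd 7: advance +13 → t=94, phase=(12,12,4,4) → FL=W FR=W RL=S RR=S

after cmd 1 (t=23): FL=S FR=S RL=W RR=W
after cmd 2 (t=34): FL=S FR=S RL=W RR=W
after cmd 3 (t=40): FL=S FR=S RL=W RR=W
after cmd 4 (t=54): FL=S FR=S RL=W RR=W
after cmd 5 (t=66): FL=S FR=S RL=W RR=W
after cmd 6 (t=81): FL=W FR=W RL=S RR=S
after cmd 7 (t=94): FL=W FR=W RL=S RR=S


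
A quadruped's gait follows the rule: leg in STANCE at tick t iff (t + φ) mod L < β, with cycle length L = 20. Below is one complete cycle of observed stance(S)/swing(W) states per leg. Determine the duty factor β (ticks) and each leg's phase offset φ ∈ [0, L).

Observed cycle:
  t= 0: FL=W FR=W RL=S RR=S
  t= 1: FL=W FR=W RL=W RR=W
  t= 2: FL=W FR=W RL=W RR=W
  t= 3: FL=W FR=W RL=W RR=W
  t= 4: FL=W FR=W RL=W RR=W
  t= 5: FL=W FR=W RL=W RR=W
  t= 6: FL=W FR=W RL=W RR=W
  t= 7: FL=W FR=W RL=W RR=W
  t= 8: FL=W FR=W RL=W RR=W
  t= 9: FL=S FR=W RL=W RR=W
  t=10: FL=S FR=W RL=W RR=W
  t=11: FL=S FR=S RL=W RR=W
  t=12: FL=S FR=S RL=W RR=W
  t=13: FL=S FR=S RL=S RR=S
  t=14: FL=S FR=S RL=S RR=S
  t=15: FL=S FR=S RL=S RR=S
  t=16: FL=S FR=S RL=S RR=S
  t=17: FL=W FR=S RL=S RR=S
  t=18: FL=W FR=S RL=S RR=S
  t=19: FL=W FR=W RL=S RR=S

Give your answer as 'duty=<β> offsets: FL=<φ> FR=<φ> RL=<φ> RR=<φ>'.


duty β = stance ticks per leg = 8
FL: stance ticks = 8; W→S at t=9 → φ=11
FR: stance ticks = 8; W→S at t=11 → φ=9
RL: stance ticks = 8; W→S at t=13 → φ=7
RR: stance ticks = 8; W→S at t=13 → φ=7

duty=8 offsets: FL=11 FR=9 RL=7 RR=7


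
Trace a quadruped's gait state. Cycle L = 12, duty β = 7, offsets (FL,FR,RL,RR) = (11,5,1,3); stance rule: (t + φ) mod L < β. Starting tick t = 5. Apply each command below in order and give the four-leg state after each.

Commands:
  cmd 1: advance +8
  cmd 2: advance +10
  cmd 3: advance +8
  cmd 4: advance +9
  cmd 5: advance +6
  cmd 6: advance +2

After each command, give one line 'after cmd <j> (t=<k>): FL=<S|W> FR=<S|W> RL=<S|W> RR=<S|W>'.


start t=5: FL=S FR=W RL=S RR=W
cmd 1: advance +8 → t=13, phase=(0,6,2,4) → FL=S FR=S RL=S RR=S
cmd 2: advance +10 → t=23, phase=(10,4,0,2) → FL=W FR=S RL=S RR=S
cmd 3: advance +8 → t=31, phase=(6,0,8,10) → FL=S FR=S RL=W RR=W
cmd 4: advance +9 → t=40, phase=(3,9,5,7) → FL=S FR=W RL=S RR=W
cmd 5: advance +6 → t=46, phase=(9,3,11,1) → FL=W FR=S RL=W RR=S
cmd 6: advance +2 → t=48, phase=(11,5,1,3) → FL=W FR=S RL=S RR=S

after cmd 1 (t=13): FL=S FR=S RL=S RR=S
after cmd 2 (t=23): FL=W FR=S RL=S RR=S
after cmd 3 (t=31): FL=S FR=S RL=W RR=W
after cmd 4 (t=40): FL=S FR=W RL=S RR=W
after cmd 5 (t=46): FL=W FR=S RL=W RR=S
after cmd 6 (t=48): FL=W FR=S RL=S RR=S


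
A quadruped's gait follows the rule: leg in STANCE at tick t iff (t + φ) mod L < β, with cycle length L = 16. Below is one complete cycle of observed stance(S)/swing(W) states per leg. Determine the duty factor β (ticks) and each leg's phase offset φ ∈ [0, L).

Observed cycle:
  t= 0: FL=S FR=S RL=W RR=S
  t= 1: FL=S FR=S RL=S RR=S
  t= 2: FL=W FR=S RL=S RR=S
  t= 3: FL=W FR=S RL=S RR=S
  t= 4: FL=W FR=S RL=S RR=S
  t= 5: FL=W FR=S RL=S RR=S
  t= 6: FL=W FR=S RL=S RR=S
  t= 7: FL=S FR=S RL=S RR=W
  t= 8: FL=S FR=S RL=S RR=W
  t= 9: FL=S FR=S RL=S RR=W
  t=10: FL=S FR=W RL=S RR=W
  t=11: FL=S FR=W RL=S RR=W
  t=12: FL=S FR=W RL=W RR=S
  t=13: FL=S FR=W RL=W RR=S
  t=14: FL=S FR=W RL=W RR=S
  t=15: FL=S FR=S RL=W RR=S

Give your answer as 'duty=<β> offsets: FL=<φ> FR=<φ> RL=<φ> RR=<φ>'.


duty=11 offsets: FL=9 FR=1 RL=15 RR=4

duty β = stance ticks per leg = 11
FL: stance ticks = 11; W→S at t=7 → φ=9
FR: stance ticks = 11; W→S at t=15 → φ=1
RL: stance ticks = 11; W→S at t=1 → φ=15
RR: stance ticks = 11; W→S at t=12 → φ=4


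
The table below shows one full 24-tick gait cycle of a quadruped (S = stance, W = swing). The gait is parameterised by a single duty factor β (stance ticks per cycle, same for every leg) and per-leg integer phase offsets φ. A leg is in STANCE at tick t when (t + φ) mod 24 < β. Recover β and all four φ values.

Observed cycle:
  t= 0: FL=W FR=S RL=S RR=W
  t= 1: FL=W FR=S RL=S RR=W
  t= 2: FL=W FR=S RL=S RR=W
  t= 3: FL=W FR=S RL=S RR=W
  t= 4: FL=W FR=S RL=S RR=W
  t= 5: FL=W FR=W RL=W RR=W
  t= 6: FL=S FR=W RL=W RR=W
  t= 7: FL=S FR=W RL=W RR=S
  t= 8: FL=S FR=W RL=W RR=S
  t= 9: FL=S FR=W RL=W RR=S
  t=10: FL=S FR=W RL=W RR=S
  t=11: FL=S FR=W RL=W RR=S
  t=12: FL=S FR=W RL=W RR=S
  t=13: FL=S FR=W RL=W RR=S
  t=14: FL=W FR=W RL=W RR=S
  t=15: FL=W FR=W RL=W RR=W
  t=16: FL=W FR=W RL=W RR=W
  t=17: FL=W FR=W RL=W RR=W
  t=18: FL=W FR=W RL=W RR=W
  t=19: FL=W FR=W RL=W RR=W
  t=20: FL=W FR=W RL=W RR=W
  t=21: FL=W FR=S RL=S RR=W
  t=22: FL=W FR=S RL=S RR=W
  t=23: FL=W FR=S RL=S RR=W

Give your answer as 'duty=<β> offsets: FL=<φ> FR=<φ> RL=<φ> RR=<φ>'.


duty=8 offsets: FL=18 FR=3 RL=3 RR=17

duty β = stance ticks per leg = 8
FL: stance ticks = 8; W→S at t=6 → φ=18
FR: stance ticks = 8; W→S at t=21 → φ=3
RL: stance ticks = 8; W→S at t=21 → φ=3
RR: stance ticks = 8; W→S at t=7 → φ=17


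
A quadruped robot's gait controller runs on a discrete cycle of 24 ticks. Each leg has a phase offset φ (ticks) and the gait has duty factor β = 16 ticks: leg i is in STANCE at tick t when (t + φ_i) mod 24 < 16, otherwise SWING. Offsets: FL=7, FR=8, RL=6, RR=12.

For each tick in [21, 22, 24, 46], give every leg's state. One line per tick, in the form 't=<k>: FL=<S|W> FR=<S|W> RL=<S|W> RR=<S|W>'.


t=21: phase=(4,5,3,9) vs β=16 → FL=S FR=S RL=S RR=S
t=22: phase=(5,6,4,10) vs β=16 → FL=S FR=S RL=S RR=S
t=24: phase=(7,8,6,12) vs β=16 → FL=S FR=S RL=S RR=S
t=46: phase=(5,6,4,10) vs β=16 → FL=S FR=S RL=S RR=S

t=21: FL=S FR=S RL=S RR=S
t=22: FL=S FR=S RL=S RR=S
t=24: FL=S FR=S RL=S RR=S
t=46: FL=S FR=S RL=S RR=S


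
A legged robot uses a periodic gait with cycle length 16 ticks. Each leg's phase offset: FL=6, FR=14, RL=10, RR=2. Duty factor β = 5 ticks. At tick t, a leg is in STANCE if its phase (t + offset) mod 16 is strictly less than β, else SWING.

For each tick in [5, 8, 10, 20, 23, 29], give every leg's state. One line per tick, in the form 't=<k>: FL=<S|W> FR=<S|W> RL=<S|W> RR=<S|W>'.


t=5: FL=W FR=S RL=W RR=W
t=8: FL=W FR=W RL=S RR=W
t=10: FL=S FR=W RL=S RR=W
t=20: FL=W FR=S RL=W RR=W
t=23: FL=W FR=W RL=S RR=W
t=29: FL=S FR=W RL=W RR=W

t=5: phase=(11,3,15,7) vs β=5 → FL=W FR=S RL=W RR=W
t=8: phase=(14,6,2,10) vs β=5 → FL=W FR=W RL=S RR=W
t=10: phase=(0,8,4,12) vs β=5 → FL=S FR=W RL=S RR=W
t=20: phase=(10,2,14,6) vs β=5 → FL=W FR=S RL=W RR=W
t=23: phase=(13,5,1,9) vs β=5 → FL=W FR=W RL=S RR=W
t=29: phase=(3,11,7,15) vs β=5 → FL=S FR=W RL=W RR=W


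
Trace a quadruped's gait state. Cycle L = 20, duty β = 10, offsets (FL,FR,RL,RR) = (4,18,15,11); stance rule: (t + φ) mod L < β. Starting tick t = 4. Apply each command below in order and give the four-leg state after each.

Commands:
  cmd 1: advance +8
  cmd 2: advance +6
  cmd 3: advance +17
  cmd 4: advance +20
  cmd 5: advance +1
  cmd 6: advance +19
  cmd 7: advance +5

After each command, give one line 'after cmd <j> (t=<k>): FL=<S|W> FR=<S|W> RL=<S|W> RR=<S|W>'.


after cmd 1 (t=12): FL=W FR=W RL=S RR=S
after cmd 2 (t=18): FL=S FR=W RL=W RR=S
after cmd 3 (t=35): FL=W FR=W RL=W RR=S
after cmd 4 (t=55): FL=W FR=W RL=W RR=S
after cmd 5 (t=56): FL=S FR=W RL=W RR=S
after cmd 6 (t=75): FL=W FR=W RL=W RR=S
after cmd 7 (t=80): FL=S FR=W RL=W RR=W

start t=4: FL=S FR=S RL=W RR=W
cmd 1: advance +8 → t=12, phase=(16,10,7,3) → FL=W FR=W RL=S RR=S
cmd 2: advance +6 → t=18, phase=(2,16,13,9) → FL=S FR=W RL=W RR=S
cmd 3: advance +17 → t=35, phase=(19,13,10,6) → FL=W FR=W RL=W RR=S
cmd 4: advance +20 → t=55, phase=(19,13,10,6) → FL=W FR=W RL=W RR=S
cmd 5: advance +1 → t=56, phase=(0,14,11,7) → FL=S FR=W RL=W RR=S
cmd 6: advance +19 → t=75, phase=(19,13,10,6) → FL=W FR=W RL=W RR=S
cmd 7: advance +5 → t=80, phase=(4,18,15,11) → FL=S FR=W RL=W RR=W


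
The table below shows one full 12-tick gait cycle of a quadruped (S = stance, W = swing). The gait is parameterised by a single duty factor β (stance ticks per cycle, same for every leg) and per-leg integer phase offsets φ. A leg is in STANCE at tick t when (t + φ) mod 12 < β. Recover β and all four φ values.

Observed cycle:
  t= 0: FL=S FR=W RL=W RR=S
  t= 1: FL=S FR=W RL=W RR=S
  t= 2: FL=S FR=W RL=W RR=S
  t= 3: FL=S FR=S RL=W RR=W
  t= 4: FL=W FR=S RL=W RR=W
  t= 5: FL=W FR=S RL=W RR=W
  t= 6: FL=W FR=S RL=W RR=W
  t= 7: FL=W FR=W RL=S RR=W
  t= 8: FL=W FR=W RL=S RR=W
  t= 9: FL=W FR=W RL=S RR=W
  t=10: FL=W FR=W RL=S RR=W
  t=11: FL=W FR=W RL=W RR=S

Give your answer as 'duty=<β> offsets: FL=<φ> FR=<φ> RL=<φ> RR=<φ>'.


duty β = stance ticks per leg = 4
FL: stance ticks = 4; W→S at t=0 → φ=0
FR: stance ticks = 4; W→S at t=3 → φ=9
RL: stance ticks = 4; W→S at t=7 → φ=5
RR: stance ticks = 4; W→S at t=11 → φ=1

duty=4 offsets: FL=0 FR=9 RL=5 RR=1


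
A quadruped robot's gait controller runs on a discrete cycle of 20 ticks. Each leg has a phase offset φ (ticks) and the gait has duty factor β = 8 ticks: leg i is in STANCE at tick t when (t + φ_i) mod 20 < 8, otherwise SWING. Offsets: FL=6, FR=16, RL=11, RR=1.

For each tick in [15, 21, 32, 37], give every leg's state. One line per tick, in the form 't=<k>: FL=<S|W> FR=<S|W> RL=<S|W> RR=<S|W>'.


t=15: FL=S FR=W RL=S RR=W
t=21: FL=S FR=W RL=W RR=S
t=32: FL=W FR=W RL=S RR=W
t=37: FL=S FR=W RL=W RR=W

t=15: phase=(1,11,6,16) vs β=8 → FL=S FR=W RL=S RR=W
t=21: phase=(7,17,12,2) vs β=8 → FL=S FR=W RL=W RR=S
t=32: phase=(18,8,3,13) vs β=8 → FL=W FR=W RL=S RR=W
t=37: phase=(3,13,8,18) vs β=8 → FL=S FR=W RL=W RR=W


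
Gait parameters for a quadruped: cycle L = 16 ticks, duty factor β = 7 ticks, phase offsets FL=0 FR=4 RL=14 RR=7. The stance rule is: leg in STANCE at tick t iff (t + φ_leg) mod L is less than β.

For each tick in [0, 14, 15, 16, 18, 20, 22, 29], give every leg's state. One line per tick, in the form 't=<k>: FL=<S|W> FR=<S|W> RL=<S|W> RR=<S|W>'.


t=0: phase=(0,4,14,7) vs β=7 → FL=S FR=S RL=W RR=W
t=14: phase=(14,2,12,5) vs β=7 → FL=W FR=S RL=W RR=S
t=15: phase=(15,3,13,6) vs β=7 → FL=W FR=S RL=W RR=S
t=16: phase=(0,4,14,7) vs β=7 → FL=S FR=S RL=W RR=W
t=18: phase=(2,6,0,9) vs β=7 → FL=S FR=S RL=S RR=W
t=20: phase=(4,8,2,11) vs β=7 → FL=S FR=W RL=S RR=W
t=22: phase=(6,10,4,13) vs β=7 → FL=S FR=W RL=S RR=W
t=29: phase=(13,1,11,4) vs β=7 → FL=W FR=S RL=W RR=S

t=0: FL=S FR=S RL=W RR=W
t=14: FL=W FR=S RL=W RR=S
t=15: FL=W FR=S RL=W RR=S
t=16: FL=S FR=S RL=W RR=W
t=18: FL=S FR=S RL=S RR=W
t=20: FL=S FR=W RL=S RR=W
t=22: FL=S FR=W RL=S RR=W
t=29: FL=W FR=S RL=W RR=S


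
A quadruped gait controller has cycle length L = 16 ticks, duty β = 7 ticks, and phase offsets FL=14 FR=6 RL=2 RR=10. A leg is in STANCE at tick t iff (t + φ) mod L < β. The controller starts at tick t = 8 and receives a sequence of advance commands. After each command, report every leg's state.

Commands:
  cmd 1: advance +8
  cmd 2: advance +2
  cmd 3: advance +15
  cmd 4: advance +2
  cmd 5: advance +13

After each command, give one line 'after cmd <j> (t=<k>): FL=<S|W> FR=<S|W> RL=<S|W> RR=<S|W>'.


start t=8: FL=S FR=W RL=W RR=S
cmd 1: advance +8 → t=16, phase=(14,6,2,10) → FL=W FR=S RL=S RR=W
cmd 2: advance +2 → t=18, phase=(0,8,4,12) → FL=S FR=W RL=S RR=W
cmd 3: advance +15 → t=33, phase=(15,7,3,11) → FL=W FR=W RL=S RR=W
cmd 4: advance +2 → t=35, phase=(1,9,5,13) → FL=S FR=W RL=S RR=W
cmd 5: advance +13 → t=48, phase=(14,6,2,10) → FL=W FR=S RL=S RR=W

after cmd 1 (t=16): FL=W FR=S RL=S RR=W
after cmd 2 (t=18): FL=S FR=W RL=S RR=W
after cmd 3 (t=33): FL=W FR=W RL=S RR=W
after cmd 4 (t=35): FL=S FR=W RL=S RR=W
after cmd 5 (t=48): FL=W FR=S RL=S RR=W


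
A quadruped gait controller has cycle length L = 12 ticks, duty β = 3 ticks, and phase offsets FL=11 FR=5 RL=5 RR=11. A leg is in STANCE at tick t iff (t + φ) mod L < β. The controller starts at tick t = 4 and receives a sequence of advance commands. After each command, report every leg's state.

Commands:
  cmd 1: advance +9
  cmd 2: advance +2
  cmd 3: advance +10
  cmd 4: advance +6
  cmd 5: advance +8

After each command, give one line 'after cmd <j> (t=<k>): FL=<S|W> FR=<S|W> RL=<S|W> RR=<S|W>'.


after cmd 1 (t=13): FL=S FR=W RL=W RR=S
after cmd 2 (t=15): FL=S FR=W RL=W RR=S
after cmd 3 (t=25): FL=S FR=W RL=W RR=S
after cmd 4 (t=31): FL=W FR=S RL=S RR=W
after cmd 5 (t=39): FL=S FR=W RL=W RR=S

start t=4: FL=W FR=W RL=W RR=W
cmd 1: advance +9 → t=13, phase=(0,6,6,0) → FL=S FR=W RL=W RR=S
cmd 2: advance +2 → t=15, phase=(2,8,8,2) → FL=S FR=W RL=W RR=S
cmd 3: advance +10 → t=25, phase=(0,6,6,0) → FL=S FR=W RL=W RR=S
cmd 4: advance +6 → t=31, phase=(6,0,0,6) → FL=W FR=S RL=S RR=W
cmd 5: advance +8 → t=39, phase=(2,8,8,2) → FL=S FR=W RL=W RR=S


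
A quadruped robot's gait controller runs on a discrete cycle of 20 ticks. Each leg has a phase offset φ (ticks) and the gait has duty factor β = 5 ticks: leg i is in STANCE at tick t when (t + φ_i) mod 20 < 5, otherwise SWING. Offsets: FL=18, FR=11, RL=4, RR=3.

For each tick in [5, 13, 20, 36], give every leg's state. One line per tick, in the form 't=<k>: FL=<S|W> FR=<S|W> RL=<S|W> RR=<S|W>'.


t=5: FL=S FR=W RL=W RR=W
t=13: FL=W FR=S RL=W RR=W
t=20: FL=W FR=W RL=S RR=S
t=36: FL=W FR=W RL=S RR=W

t=5: phase=(3,16,9,8) vs β=5 → FL=S FR=W RL=W RR=W
t=13: phase=(11,4,17,16) vs β=5 → FL=W FR=S RL=W RR=W
t=20: phase=(18,11,4,3) vs β=5 → FL=W FR=W RL=S RR=S
t=36: phase=(14,7,0,19) vs β=5 → FL=W FR=W RL=S RR=W


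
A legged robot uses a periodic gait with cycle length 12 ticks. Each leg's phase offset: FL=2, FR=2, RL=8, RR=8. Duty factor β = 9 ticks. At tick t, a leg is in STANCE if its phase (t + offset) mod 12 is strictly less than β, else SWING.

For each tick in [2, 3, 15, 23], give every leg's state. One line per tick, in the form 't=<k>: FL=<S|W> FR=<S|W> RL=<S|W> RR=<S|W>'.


t=2: FL=S FR=S RL=W RR=W
t=3: FL=S FR=S RL=W RR=W
t=15: FL=S FR=S RL=W RR=W
t=23: FL=S FR=S RL=S RR=S

t=2: phase=(4,4,10,10) vs β=9 → FL=S FR=S RL=W RR=W
t=3: phase=(5,5,11,11) vs β=9 → FL=S FR=S RL=W RR=W
t=15: phase=(5,5,11,11) vs β=9 → FL=S FR=S RL=W RR=W
t=23: phase=(1,1,7,7) vs β=9 → FL=S FR=S RL=S RR=S


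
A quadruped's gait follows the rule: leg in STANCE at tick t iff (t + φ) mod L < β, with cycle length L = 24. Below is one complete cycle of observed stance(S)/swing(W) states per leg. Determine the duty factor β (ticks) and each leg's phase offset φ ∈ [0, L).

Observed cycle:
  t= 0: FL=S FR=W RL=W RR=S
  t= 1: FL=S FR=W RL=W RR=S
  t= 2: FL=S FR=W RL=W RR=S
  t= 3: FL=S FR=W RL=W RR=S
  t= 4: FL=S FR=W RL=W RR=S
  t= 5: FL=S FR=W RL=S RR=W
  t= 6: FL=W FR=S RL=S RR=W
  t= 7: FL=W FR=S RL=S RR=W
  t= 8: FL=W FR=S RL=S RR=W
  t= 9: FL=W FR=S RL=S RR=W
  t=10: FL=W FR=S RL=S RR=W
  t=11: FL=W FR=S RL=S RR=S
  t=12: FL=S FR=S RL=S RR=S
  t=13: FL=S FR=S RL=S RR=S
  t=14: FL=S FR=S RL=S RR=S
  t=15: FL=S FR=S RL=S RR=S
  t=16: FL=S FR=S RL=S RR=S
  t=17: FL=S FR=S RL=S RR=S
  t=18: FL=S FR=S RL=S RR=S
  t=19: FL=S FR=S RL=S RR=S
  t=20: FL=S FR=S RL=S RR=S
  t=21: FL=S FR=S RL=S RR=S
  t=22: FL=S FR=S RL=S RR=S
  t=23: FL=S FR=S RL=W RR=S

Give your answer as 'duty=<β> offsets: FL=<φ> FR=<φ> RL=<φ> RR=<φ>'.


duty=18 offsets: FL=12 FR=18 RL=19 RR=13

duty β = stance ticks per leg = 18
FL: stance ticks = 18; W→S at t=12 → φ=12
FR: stance ticks = 18; W→S at t=6 → φ=18
RL: stance ticks = 18; W→S at t=5 → φ=19
RR: stance ticks = 18; W→S at t=11 → φ=13


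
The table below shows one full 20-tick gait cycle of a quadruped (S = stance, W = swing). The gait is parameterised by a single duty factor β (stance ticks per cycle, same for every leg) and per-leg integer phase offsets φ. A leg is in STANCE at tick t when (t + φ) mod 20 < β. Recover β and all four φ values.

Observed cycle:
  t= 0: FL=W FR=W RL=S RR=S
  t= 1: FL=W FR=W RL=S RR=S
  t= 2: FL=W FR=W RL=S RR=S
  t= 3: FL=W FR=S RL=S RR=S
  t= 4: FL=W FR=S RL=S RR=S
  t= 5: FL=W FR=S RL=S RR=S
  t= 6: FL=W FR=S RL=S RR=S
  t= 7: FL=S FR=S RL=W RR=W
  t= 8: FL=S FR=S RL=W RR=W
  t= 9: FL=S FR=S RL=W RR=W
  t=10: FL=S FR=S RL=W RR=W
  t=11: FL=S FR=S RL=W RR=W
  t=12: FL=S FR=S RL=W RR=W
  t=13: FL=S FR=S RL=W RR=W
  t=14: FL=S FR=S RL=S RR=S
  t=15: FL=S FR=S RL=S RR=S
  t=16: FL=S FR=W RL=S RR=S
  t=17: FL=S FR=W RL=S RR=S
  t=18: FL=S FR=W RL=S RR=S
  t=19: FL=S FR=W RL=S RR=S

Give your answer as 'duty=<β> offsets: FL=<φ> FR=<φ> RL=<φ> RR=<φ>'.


duty β = stance ticks per leg = 13
FL: stance ticks = 13; W→S at t=7 → φ=13
FR: stance ticks = 13; W→S at t=3 → φ=17
RL: stance ticks = 13; W→S at t=14 → φ=6
RR: stance ticks = 13; W→S at t=14 → φ=6

duty=13 offsets: FL=13 FR=17 RL=6 RR=6


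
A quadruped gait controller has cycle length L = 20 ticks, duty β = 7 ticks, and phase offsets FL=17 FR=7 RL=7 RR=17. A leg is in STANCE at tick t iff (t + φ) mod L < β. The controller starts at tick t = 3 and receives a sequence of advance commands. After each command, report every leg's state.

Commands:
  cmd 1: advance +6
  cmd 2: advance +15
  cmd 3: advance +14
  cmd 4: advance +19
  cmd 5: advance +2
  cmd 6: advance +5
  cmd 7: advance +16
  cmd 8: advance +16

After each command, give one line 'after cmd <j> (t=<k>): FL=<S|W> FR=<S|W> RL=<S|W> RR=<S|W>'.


start t=3: FL=S FR=W RL=W RR=S
cmd 1: advance +6 → t=9, phase=(6,16,16,6) → FL=S FR=W RL=W RR=S
cmd 2: advance +15 → t=24, phase=(1,11,11,1) → FL=S FR=W RL=W RR=S
cmd 3: advance +14 → t=38, phase=(15,5,5,15) → FL=W FR=S RL=S RR=W
cmd 4: advance +19 → t=57, phase=(14,4,4,14) → FL=W FR=S RL=S RR=W
cmd 5: advance +2 → t=59, phase=(16,6,6,16) → FL=W FR=S RL=S RR=W
cmd 6: advance +5 → t=64, phase=(1,11,11,1) → FL=S FR=W RL=W RR=S
cmd 7: advance +16 → t=80, phase=(17,7,7,17) → FL=W FR=W RL=W RR=W
cmd 8: advance +16 → t=96, phase=(13,3,3,13) → FL=W FR=S RL=S RR=W

after cmd 1 (t=9): FL=S FR=W RL=W RR=S
after cmd 2 (t=24): FL=S FR=W RL=W RR=S
after cmd 3 (t=38): FL=W FR=S RL=S RR=W
after cmd 4 (t=57): FL=W FR=S RL=S RR=W
after cmd 5 (t=59): FL=W FR=S RL=S RR=W
after cmd 6 (t=64): FL=S FR=W RL=W RR=S
after cmd 7 (t=80): FL=W FR=W RL=W RR=W
after cmd 8 (t=96): FL=W FR=S RL=S RR=W
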